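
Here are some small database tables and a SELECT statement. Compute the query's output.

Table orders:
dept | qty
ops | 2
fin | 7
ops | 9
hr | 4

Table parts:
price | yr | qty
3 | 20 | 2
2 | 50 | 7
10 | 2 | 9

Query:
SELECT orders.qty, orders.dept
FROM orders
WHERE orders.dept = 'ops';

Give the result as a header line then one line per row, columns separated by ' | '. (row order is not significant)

After WHERE (2 rows):
orders.dept | orders.qty
ops | 2
ops | 9
After SELECT (2 rows):
orders.qty | orders.dept
2 | ops
9 | ops

== RESULT ==
orders.qty | orders.dept
2 | ops
9 | ops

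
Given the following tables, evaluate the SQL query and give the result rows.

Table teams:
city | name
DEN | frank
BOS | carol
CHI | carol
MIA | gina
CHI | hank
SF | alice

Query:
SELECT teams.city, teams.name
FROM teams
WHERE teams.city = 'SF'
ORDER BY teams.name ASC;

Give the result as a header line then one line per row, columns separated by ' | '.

== RESULT ==
teams.city | teams.name
SF | alice

Derivation:
After WHERE (1 rows):
teams.city | teams.name
SF | alice
After SELECT (1 rows):
teams.city | teams.name
SF | alice
After ORDER BY (1 rows):
teams.city | teams.name
SF | alice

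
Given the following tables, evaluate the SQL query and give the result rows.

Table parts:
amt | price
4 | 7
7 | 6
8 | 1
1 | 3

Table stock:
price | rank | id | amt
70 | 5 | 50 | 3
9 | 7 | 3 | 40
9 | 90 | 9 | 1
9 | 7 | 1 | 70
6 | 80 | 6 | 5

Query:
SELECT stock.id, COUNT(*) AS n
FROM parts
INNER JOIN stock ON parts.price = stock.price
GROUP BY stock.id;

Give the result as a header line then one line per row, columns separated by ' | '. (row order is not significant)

== RESULT ==
stock.id | n
6 | 1

Derivation:
After JOIN stock (1 rows):
parts.amt | parts.price | stock.price | stock.rank | stock.id | stock.amt
7 | 6 | 6 | 80 | 6 | 5
After GROUP BY (1 rows):
stock.id | n
6 | 1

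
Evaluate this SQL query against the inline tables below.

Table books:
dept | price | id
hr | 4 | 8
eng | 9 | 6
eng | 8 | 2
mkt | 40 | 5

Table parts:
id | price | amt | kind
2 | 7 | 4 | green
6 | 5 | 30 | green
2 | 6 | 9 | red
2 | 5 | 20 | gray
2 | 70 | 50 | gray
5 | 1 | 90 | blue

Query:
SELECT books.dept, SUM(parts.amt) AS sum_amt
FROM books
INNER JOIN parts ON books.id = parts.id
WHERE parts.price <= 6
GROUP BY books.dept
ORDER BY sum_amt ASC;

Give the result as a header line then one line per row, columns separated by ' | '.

== RESULT ==
books.dept | sum_amt
eng | 59
mkt | 90

Derivation:
After JOIN parts (6 rows):
books.dept | books.price | books.id | parts.id | parts.price | parts.amt | parts.kind
eng | 9 | 6 | 6 | 5 | 30 | green
eng | 8 | 2 | 2 | 7 | 4 | green
eng | 8 | 2 | 2 | 6 | 9 | red
eng | 8 | 2 | 2 | 5 | 20 | gray
eng | 8 | 2 | 2 | 70 | 50 | gray
mkt | 40 | 5 | 5 | 1 | 90 | blue
After WHERE (4 rows):
books.dept | books.price | books.id | parts.id | parts.price | parts.amt | parts.kind
eng | 9 | 6 | 6 | 5 | 30 | green
eng | 8 | 2 | 2 | 6 | 9 | red
eng | 8 | 2 | 2 | 5 | 20 | gray
mkt | 40 | 5 | 5 | 1 | 90 | blue
After GROUP BY (2 rows):
books.dept | sum_amt
eng | 59
mkt | 90
After ORDER BY (2 rows):
books.dept | sum_amt
eng | 59
mkt | 90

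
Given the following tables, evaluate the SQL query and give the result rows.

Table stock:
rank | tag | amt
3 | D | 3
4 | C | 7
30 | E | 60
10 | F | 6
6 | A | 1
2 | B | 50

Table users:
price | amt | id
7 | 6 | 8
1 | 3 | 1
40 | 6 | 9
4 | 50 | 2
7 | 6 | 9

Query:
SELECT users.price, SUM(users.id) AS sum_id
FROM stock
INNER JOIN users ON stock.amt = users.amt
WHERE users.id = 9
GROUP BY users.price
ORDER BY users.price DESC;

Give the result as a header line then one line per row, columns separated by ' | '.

After JOIN users (5 rows):
stock.rank | stock.tag | stock.amt | users.price | users.amt | users.id
3 | D | 3 | 1 | 3 | 1
10 | F | 6 | 7 | 6 | 8
10 | F | 6 | 40 | 6 | 9
10 | F | 6 | 7 | 6 | 9
2 | B | 50 | 4 | 50 | 2
After WHERE (2 rows):
stock.rank | stock.tag | stock.amt | users.price | users.amt | users.id
10 | F | 6 | 40 | 6 | 9
10 | F | 6 | 7 | 6 | 9
After GROUP BY (2 rows):
users.price | sum_id
40 | 9
7 | 9
After ORDER BY (2 rows):
users.price | sum_id
40 | 9
7 | 9

== RESULT ==
users.price | sum_id
40 | 9
7 | 9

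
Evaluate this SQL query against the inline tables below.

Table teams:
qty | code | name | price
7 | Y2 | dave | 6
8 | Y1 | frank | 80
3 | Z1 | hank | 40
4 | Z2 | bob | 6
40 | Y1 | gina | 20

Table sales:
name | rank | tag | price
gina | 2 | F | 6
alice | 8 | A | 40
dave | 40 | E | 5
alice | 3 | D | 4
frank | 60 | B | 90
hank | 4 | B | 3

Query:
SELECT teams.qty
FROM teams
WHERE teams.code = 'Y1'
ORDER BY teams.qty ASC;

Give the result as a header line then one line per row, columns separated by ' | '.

== RESULT ==
teams.qty
8
40

Derivation:
After WHERE (2 rows):
teams.qty | teams.code | teams.name | teams.price
8 | Y1 | frank | 80
40 | Y1 | gina | 20
After SELECT (2 rows):
teams.qty
8
40
After ORDER BY (2 rows):
teams.qty
8
40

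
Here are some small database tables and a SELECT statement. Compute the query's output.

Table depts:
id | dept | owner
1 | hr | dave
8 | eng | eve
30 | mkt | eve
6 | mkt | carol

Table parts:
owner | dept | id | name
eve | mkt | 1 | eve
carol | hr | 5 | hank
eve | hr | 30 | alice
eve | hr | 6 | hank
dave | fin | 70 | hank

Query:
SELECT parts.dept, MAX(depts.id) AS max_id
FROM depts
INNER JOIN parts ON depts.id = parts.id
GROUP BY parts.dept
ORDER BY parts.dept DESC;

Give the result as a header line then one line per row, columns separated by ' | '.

== RESULT ==
parts.dept | max_id
mkt | 1
hr | 30

Derivation:
After JOIN parts (3 rows):
depts.id | depts.dept | depts.owner | parts.owner | parts.dept | parts.id | parts.name
1 | hr | dave | eve | mkt | 1 | eve
30 | mkt | eve | eve | hr | 30 | alice
6 | mkt | carol | eve | hr | 6 | hank
After GROUP BY (2 rows):
parts.dept | max_id
mkt | 1
hr | 30
After ORDER BY (2 rows):
parts.dept | max_id
mkt | 1
hr | 30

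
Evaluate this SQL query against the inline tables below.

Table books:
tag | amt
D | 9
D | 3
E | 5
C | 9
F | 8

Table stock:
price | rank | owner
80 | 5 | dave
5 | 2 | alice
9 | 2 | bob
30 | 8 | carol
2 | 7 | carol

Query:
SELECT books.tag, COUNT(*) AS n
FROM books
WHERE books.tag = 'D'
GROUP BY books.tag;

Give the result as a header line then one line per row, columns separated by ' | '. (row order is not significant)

== RESULT ==
books.tag | n
D | 2

Derivation:
After WHERE (2 rows):
books.tag | books.amt
D | 9
D | 3
After GROUP BY (1 rows):
books.tag | n
D | 2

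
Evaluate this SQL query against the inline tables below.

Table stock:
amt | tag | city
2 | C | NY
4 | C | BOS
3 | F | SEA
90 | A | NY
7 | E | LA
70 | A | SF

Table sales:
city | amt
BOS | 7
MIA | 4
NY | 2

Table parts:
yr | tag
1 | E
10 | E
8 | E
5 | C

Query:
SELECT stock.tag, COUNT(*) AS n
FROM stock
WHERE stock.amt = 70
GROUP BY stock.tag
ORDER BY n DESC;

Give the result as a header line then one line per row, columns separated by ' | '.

After WHERE (1 rows):
stock.amt | stock.tag | stock.city
70 | A | SF
After GROUP BY (1 rows):
stock.tag | n
A | 1
After ORDER BY (1 rows):
stock.tag | n
A | 1

== RESULT ==
stock.tag | n
A | 1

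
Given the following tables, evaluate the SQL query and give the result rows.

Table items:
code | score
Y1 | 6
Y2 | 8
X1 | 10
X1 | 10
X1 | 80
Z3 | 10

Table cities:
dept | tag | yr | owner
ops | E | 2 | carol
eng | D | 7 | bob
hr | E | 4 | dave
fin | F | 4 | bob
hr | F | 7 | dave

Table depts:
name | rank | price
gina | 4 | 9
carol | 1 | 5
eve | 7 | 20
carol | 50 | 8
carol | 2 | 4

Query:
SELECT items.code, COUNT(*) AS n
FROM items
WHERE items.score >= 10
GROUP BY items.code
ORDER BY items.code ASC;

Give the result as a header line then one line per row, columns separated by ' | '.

== RESULT ==
items.code | n
X1 | 3
Z3 | 1

Derivation:
After WHERE (4 rows):
items.code | items.score
X1 | 10
X1 | 10
X1 | 80
Z3 | 10
After GROUP BY (2 rows):
items.code | n
X1 | 3
Z3 | 1
After ORDER BY (2 rows):
items.code | n
X1 | 3
Z3 | 1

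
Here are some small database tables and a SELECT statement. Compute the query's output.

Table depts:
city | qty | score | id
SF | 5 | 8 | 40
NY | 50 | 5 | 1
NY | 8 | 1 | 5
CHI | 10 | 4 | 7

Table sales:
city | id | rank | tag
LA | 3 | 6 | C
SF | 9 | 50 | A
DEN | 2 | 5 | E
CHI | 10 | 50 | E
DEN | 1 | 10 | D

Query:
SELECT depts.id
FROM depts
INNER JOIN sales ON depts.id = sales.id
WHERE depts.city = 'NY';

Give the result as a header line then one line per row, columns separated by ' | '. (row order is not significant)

== RESULT ==
depts.id
1

Derivation:
After JOIN sales (1 rows):
depts.city | depts.qty | depts.score | depts.id | sales.city | sales.id | sales.rank | sales.tag
NY | 50 | 5 | 1 | DEN | 1 | 10 | D
After WHERE (1 rows):
depts.city | depts.qty | depts.score | depts.id | sales.city | sales.id | sales.rank | sales.tag
NY | 50 | 5 | 1 | DEN | 1 | 10 | D
After SELECT (1 rows):
depts.id
1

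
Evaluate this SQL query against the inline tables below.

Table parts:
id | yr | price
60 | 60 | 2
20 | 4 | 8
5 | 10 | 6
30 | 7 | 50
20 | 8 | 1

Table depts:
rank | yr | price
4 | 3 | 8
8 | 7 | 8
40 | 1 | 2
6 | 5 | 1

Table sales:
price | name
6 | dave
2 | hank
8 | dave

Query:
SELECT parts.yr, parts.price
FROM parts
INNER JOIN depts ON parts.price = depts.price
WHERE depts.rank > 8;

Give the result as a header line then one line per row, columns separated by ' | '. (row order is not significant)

== RESULT ==
parts.yr | parts.price
60 | 2

Derivation:
After JOIN depts (4 rows):
parts.id | parts.yr | parts.price | depts.rank | depts.yr | depts.price
60 | 60 | 2 | 40 | 1 | 2
20 | 4 | 8 | 4 | 3 | 8
20 | 4 | 8 | 8 | 7 | 8
20 | 8 | 1 | 6 | 5 | 1
After WHERE (1 rows):
parts.id | parts.yr | parts.price | depts.rank | depts.yr | depts.price
60 | 60 | 2 | 40 | 1 | 2
After SELECT (1 rows):
parts.yr | parts.price
60 | 2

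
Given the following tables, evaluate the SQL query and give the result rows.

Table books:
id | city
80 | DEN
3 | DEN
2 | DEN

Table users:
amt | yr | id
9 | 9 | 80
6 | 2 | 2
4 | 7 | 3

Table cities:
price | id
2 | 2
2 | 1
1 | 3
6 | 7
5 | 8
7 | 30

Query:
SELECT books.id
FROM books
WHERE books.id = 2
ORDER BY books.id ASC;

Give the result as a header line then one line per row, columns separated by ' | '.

After WHERE (1 rows):
books.id | books.city
2 | DEN
After SELECT (1 rows):
books.id
2
After ORDER BY (1 rows):
books.id
2

== RESULT ==
books.id
2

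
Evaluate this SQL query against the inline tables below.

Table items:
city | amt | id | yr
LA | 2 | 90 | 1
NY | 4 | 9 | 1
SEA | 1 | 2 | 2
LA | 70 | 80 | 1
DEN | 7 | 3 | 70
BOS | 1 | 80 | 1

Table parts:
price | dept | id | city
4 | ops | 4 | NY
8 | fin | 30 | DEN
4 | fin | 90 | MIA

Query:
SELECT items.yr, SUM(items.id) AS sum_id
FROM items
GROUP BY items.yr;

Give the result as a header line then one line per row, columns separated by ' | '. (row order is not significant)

After GROUP BY (3 rows):
items.yr | sum_id
1 | 259
2 | 2
70 | 3

== RESULT ==
items.yr | sum_id
1 | 259
2 | 2
70 | 3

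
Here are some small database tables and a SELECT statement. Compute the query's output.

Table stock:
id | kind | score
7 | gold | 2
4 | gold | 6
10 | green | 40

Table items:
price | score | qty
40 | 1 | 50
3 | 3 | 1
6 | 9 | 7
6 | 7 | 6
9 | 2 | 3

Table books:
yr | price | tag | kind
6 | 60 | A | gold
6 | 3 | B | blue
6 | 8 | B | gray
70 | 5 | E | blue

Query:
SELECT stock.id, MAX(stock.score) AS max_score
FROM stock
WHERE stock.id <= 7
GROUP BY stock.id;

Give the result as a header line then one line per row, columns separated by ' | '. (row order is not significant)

== RESULT ==
stock.id | max_score
7 | 2
4 | 6

Derivation:
After WHERE (2 rows):
stock.id | stock.kind | stock.score
7 | gold | 2
4 | gold | 6
After GROUP BY (2 rows):
stock.id | max_score
7 | 2
4 | 6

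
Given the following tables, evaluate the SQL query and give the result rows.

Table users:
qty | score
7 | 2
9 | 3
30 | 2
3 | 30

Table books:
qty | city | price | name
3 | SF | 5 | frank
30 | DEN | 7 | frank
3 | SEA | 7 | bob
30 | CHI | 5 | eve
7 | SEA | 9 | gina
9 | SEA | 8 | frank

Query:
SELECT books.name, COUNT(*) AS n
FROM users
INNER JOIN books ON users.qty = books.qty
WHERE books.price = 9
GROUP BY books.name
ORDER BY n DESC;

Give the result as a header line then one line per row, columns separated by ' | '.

== RESULT ==
books.name | n
gina | 1

Derivation:
After JOIN books (6 rows):
users.qty | users.score | books.qty | books.city | books.price | books.name
7 | 2 | 7 | SEA | 9 | gina
9 | 3 | 9 | SEA | 8 | frank
30 | 2 | 30 | DEN | 7 | frank
30 | 2 | 30 | CHI | 5 | eve
3 | 30 | 3 | SF | 5 | frank
3 | 30 | 3 | SEA | 7 | bob
After WHERE (1 rows):
users.qty | users.score | books.qty | books.city | books.price | books.name
7 | 2 | 7 | SEA | 9 | gina
After GROUP BY (1 rows):
books.name | n
gina | 1
After ORDER BY (1 rows):
books.name | n
gina | 1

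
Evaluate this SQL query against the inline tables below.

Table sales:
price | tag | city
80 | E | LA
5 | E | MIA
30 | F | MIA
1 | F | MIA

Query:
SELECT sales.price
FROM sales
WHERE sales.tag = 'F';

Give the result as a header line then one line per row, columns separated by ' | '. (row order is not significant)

After WHERE (2 rows):
sales.price | sales.tag | sales.city
30 | F | MIA
1 | F | MIA
After SELECT (2 rows):
sales.price
30
1

== RESULT ==
sales.price
30
1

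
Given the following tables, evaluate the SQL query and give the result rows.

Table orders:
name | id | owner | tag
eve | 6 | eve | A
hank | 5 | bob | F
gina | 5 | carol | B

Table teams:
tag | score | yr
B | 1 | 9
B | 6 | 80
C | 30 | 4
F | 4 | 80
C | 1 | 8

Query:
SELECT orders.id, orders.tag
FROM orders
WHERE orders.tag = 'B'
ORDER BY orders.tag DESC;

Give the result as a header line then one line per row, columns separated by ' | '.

After WHERE (1 rows):
orders.name | orders.id | orders.owner | orders.tag
gina | 5 | carol | B
After SELECT (1 rows):
orders.id | orders.tag
5 | B
After ORDER BY (1 rows):
orders.id | orders.tag
5 | B

== RESULT ==
orders.id | orders.tag
5 | B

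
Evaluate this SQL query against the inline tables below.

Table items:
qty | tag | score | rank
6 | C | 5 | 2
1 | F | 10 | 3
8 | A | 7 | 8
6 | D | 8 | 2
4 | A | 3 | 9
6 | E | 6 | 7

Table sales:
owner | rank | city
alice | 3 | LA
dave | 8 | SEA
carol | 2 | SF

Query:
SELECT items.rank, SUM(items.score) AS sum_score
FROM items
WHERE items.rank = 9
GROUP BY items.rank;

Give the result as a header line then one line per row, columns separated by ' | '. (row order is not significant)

After WHERE (1 rows):
items.qty | items.tag | items.score | items.rank
4 | A | 3 | 9
After GROUP BY (1 rows):
items.rank | sum_score
9 | 3

== RESULT ==
items.rank | sum_score
9 | 3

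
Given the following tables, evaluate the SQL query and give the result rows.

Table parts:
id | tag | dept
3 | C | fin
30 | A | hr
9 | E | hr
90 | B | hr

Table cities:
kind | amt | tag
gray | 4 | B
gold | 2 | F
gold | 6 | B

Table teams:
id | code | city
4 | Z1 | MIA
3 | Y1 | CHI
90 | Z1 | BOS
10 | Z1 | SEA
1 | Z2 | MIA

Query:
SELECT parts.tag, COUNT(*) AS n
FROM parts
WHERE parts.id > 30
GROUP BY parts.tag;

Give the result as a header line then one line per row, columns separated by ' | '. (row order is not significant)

== RESULT ==
parts.tag | n
B | 1

Derivation:
After WHERE (1 rows):
parts.id | parts.tag | parts.dept
90 | B | hr
After GROUP BY (1 rows):
parts.tag | n
B | 1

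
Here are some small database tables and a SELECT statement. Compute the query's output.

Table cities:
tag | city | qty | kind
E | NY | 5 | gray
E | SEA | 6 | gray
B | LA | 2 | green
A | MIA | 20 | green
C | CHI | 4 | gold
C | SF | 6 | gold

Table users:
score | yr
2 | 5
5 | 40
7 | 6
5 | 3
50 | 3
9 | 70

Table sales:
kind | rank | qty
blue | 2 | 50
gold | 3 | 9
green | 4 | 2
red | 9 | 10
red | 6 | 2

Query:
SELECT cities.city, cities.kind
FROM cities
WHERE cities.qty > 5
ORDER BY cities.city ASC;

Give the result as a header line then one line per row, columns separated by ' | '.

== RESULT ==
cities.city | cities.kind
MIA | green
SEA | gray
SF | gold

Derivation:
After WHERE (3 rows):
cities.tag | cities.city | cities.qty | cities.kind
E | SEA | 6 | gray
A | MIA | 20 | green
C | SF | 6 | gold
After SELECT (3 rows):
cities.city | cities.kind
SEA | gray
MIA | green
SF | gold
After ORDER BY (3 rows):
cities.city | cities.kind
MIA | green
SEA | gray
SF | gold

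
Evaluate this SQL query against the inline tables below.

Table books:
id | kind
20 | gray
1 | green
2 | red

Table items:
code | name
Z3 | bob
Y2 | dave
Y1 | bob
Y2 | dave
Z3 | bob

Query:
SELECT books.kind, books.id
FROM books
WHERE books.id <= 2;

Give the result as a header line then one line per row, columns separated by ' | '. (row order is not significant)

== RESULT ==
books.kind | books.id
green | 1
red | 2

Derivation:
After WHERE (2 rows):
books.id | books.kind
1 | green
2 | red
After SELECT (2 rows):
books.kind | books.id
green | 1
red | 2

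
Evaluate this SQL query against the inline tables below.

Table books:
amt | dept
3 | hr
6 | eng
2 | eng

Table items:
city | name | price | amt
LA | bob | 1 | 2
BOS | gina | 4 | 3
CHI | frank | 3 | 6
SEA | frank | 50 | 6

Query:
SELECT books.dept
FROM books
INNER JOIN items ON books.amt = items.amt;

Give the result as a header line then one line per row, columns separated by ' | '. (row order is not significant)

== RESULT ==
books.dept
hr
eng
eng
eng

Derivation:
After JOIN items (4 rows):
books.amt | books.dept | items.city | items.name | items.price | items.amt
3 | hr | BOS | gina | 4 | 3
6 | eng | CHI | frank | 3 | 6
6 | eng | SEA | frank | 50 | 6
2 | eng | LA | bob | 1 | 2
After SELECT (4 rows):
books.dept
hr
eng
eng
eng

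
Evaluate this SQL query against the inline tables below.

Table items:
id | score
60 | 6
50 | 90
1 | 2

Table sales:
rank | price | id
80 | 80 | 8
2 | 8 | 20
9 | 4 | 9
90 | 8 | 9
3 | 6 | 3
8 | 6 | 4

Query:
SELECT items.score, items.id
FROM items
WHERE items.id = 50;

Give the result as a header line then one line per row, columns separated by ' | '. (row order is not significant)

After WHERE (1 rows):
items.id | items.score
50 | 90
After SELECT (1 rows):
items.score | items.id
90 | 50

== RESULT ==
items.score | items.id
90 | 50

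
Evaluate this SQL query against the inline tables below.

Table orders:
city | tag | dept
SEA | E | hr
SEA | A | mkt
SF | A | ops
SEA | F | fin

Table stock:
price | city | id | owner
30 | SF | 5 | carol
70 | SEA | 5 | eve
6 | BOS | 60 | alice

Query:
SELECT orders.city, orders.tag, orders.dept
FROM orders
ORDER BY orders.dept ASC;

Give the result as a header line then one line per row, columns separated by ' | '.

After SELECT (4 rows):
orders.city | orders.tag | orders.dept
SEA | E | hr
SEA | A | mkt
SF | A | ops
SEA | F | fin
After ORDER BY (4 rows):
orders.city | orders.tag | orders.dept
SEA | F | fin
SEA | E | hr
SEA | A | mkt
SF | A | ops

== RESULT ==
orders.city | orders.tag | orders.dept
SEA | F | fin
SEA | E | hr
SEA | A | mkt
SF | A | ops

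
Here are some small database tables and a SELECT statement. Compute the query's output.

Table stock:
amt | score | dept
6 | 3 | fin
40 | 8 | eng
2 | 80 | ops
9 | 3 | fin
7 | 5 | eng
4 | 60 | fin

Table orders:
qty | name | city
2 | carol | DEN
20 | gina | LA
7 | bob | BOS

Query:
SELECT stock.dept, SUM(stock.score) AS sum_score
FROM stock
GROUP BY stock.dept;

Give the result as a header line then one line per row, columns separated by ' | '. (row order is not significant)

== RESULT ==
stock.dept | sum_score
fin | 66
eng | 13
ops | 80

Derivation:
After GROUP BY (3 rows):
stock.dept | sum_score
fin | 66
eng | 13
ops | 80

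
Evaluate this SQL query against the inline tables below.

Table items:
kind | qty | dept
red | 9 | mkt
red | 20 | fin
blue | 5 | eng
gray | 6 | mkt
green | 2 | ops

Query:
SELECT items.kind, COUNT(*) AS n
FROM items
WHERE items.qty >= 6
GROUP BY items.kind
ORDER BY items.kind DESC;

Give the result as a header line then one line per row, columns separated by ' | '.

After WHERE (3 rows):
items.kind | items.qty | items.dept
red | 9 | mkt
red | 20 | fin
gray | 6 | mkt
After GROUP BY (2 rows):
items.kind | n
red | 2
gray | 1
After ORDER BY (2 rows):
items.kind | n
red | 2
gray | 1

== RESULT ==
items.kind | n
red | 2
gray | 1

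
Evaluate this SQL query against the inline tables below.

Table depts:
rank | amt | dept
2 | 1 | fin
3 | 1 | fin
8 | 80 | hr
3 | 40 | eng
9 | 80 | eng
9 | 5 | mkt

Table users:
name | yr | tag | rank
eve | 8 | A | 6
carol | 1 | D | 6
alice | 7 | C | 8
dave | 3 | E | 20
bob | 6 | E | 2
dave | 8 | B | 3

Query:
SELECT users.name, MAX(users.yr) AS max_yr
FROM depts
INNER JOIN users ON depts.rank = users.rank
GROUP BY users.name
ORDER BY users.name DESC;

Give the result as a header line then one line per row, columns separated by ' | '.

== RESULT ==
users.name | max_yr
dave | 8
bob | 6
alice | 7

Derivation:
After JOIN users (4 rows):
depts.rank | depts.amt | depts.dept | users.name | users.yr | users.tag | users.rank
2 | 1 | fin | bob | 6 | E | 2
3 | 1 | fin | dave | 8 | B | 3
8 | 80 | hr | alice | 7 | C | 8
3 | 40 | eng | dave | 8 | B | 3
After GROUP BY (3 rows):
users.name | max_yr
bob | 6
dave | 8
alice | 7
After ORDER BY (3 rows):
users.name | max_yr
dave | 8
bob | 6
alice | 7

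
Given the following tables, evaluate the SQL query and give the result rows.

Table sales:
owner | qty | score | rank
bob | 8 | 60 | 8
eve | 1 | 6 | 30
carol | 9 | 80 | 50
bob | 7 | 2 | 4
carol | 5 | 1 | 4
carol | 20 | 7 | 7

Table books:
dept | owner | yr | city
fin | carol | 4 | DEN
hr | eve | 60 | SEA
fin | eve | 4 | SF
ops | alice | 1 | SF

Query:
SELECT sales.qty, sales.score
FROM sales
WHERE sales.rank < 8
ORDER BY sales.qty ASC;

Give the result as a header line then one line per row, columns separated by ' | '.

== RESULT ==
sales.qty | sales.score
5 | 1
7 | 2
20 | 7

Derivation:
After WHERE (3 rows):
sales.owner | sales.qty | sales.score | sales.rank
bob | 7 | 2 | 4
carol | 5 | 1 | 4
carol | 20 | 7 | 7
After SELECT (3 rows):
sales.qty | sales.score
7 | 2
5 | 1
20 | 7
After ORDER BY (3 rows):
sales.qty | sales.score
5 | 1
7 | 2
20 | 7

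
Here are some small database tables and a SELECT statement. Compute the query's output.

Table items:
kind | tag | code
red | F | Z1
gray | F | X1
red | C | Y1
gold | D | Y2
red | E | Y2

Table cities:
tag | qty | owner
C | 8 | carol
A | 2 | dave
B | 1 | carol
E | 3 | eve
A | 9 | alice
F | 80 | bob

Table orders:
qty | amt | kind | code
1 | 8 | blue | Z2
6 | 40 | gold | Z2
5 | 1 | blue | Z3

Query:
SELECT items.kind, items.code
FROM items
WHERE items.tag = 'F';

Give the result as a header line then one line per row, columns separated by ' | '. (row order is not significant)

After WHERE (2 rows):
items.kind | items.tag | items.code
red | F | Z1
gray | F | X1
After SELECT (2 rows):
items.kind | items.code
red | Z1
gray | X1

== RESULT ==
items.kind | items.code
red | Z1
gray | X1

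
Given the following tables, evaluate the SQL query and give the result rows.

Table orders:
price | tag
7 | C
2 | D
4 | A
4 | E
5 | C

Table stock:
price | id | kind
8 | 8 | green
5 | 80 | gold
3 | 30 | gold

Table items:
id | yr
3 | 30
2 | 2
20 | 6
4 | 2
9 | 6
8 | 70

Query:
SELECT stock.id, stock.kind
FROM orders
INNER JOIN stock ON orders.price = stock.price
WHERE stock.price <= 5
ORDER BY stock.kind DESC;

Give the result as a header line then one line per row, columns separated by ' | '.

After JOIN stock (1 rows):
orders.price | orders.tag | stock.price | stock.id | stock.kind
5 | C | 5 | 80 | gold
After WHERE (1 rows):
orders.price | orders.tag | stock.price | stock.id | stock.kind
5 | C | 5 | 80 | gold
After SELECT (1 rows):
stock.id | stock.kind
80 | gold
After ORDER BY (1 rows):
stock.id | stock.kind
80 | gold

== RESULT ==
stock.id | stock.kind
80 | gold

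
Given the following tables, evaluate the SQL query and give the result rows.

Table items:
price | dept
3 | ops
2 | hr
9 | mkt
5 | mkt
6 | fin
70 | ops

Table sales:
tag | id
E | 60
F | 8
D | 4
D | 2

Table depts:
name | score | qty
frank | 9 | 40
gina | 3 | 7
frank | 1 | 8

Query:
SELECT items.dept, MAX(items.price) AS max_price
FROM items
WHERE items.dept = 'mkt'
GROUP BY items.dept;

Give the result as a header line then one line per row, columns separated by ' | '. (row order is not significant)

== RESULT ==
items.dept | max_price
mkt | 9

Derivation:
After WHERE (2 rows):
items.price | items.dept
9 | mkt
5 | mkt
After GROUP BY (1 rows):
items.dept | max_price
mkt | 9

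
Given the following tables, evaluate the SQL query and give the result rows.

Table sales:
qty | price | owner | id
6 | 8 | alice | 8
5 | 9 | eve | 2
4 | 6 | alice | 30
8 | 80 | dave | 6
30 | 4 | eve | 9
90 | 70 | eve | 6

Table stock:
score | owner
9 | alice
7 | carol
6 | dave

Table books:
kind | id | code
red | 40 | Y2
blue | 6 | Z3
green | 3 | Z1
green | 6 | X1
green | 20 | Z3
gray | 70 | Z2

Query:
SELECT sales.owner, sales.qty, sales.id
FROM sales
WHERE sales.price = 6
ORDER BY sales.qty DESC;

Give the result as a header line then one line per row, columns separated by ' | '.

== RESULT ==
sales.owner | sales.qty | sales.id
alice | 4 | 30

Derivation:
After WHERE (1 rows):
sales.qty | sales.price | sales.owner | sales.id
4 | 6 | alice | 30
After SELECT (1 rows):
sales.owner | sales.qty | sales.id
alice | 4 | 30
After ORDER BY (1 rows):
sales.owner | sales.qty | sales.id
alice | 4 | 30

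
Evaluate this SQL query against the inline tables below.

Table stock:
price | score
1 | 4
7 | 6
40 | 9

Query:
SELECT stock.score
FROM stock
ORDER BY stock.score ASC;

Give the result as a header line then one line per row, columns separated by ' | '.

After SELECT (3 rows):
stock.score
4
6
9
After ORDER BY (3 rows):
stock.score
4
6
9

== RESULT ==
stock.score
4
6
9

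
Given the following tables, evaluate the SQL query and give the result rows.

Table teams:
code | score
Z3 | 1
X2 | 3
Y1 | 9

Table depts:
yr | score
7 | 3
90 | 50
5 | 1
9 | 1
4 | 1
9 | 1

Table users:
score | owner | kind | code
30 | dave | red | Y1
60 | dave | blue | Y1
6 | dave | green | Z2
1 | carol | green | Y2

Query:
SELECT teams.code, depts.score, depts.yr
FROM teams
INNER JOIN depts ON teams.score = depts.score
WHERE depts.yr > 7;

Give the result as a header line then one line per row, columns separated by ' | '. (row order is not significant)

After JOIN depts (5 rows):
teams.code | teams.score | depts.yr | depts.score
Z3 | 1 | 5 | 1
Z3 | 1 | 9 | 1
Z3 | 1 | 4 | 1
Z3 | 1 | 9 | 1
X2 | 3 | 7 | 3
After WHERE (2 rows):
teams.code | teams.score | depts.yr | depts.score
Z3 | 1 | 9 | 1
Z3 | 1 | 9 | 1
After SELECT (2 rows):
teams.code | depts.score | depts.yr
Z3 | 1 | 9
Z3 | 1 | 9

== RESULT ==
teams.code | depts.score | depts.yr
Z3 | 1 | 9
Z3 | 1 | 9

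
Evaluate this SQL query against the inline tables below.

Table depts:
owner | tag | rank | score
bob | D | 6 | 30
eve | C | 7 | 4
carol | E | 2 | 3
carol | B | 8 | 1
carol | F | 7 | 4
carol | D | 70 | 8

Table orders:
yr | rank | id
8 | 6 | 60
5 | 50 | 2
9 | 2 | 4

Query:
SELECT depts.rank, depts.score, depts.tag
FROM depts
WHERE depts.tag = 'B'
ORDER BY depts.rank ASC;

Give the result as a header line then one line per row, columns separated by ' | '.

After WHERE (1 rows):
depts.owner | depts.tag | depts.rank | depts.score
carol | B | 8 | 1
After SELECT (1 rows):
depts.rank | depts.score | depts.tag
8 | 1 | B
After ORDER BY (1 rows):
depts.rank | depts.score | depts.tag
8 | 1 | B

== RESULT ==
depts.rank | depts.score | depts.tag
8 | 1 | B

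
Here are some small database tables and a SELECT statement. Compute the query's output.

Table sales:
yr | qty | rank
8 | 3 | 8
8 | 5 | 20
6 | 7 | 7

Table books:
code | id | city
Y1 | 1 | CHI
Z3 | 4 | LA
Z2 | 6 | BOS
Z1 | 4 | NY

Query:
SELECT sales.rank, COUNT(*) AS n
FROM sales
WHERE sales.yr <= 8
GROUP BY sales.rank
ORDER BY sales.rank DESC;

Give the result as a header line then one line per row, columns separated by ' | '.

After WHERE (3 rows):
sales.yr | sales.qty | sales.rank
8 | 3 | 8
8 | 5 | 20
6 | 7 | 7
After GROUP BY (3 rows):
sales.rank | n
8 | 1
20 | 1
7 | 1
After ORDER BY (3 rows):
sales.rank | n
20 | 1
8 | 1
7 | 1

== RESULT ==
sales.rank | n
20 | 1
8 | 1
7 | 1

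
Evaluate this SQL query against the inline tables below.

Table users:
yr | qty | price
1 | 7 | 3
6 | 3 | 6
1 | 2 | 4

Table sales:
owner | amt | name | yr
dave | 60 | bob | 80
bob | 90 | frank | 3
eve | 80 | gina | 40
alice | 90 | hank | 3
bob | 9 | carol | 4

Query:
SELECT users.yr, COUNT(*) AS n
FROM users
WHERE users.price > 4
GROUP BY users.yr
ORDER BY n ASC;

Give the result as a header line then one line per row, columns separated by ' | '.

After WHERE (1 rows):
users.yr | users.qty | users.price
6 | 3 | 6
After GROUP BY (1 rows):
users.yr | n
6 | 1
After ORDER BY (1 rows):
users.yr | n
6 | 1

== RESULT ==
users.yr | n
6 | 1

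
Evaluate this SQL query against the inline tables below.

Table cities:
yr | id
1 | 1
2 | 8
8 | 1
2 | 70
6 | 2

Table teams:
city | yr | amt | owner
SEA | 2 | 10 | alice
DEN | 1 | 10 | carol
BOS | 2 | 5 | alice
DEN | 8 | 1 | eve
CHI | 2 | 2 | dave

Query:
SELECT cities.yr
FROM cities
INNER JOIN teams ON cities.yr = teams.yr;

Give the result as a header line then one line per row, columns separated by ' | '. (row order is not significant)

After JOIN teams (8 rows):
cities.yr | cities.id | teams.city | teams.yr | teams.amt | teams.owner
1 | 1 | DEN | 1 | 10 | carol
2 | 8 | SEA | 2 | 10 | alice
2 | 8 | BOS | 2 | 5 | alice
2 | 8 | CHI | 2 | 2 | dave
8 | 1 | DEN | 8 | 1 | eve
2 | 70 | SEA | 2 | 10 | alice
2 | 70 | BOS | 2 | 5 | alice
2 | 70 | CHI | 2 | 2 | dave
After SELECT (8 rows):
cities.yr
1
2
2
2
8
2
2
2

== RESULT ==
cities.yr
1
2
2
2
8
2
2
2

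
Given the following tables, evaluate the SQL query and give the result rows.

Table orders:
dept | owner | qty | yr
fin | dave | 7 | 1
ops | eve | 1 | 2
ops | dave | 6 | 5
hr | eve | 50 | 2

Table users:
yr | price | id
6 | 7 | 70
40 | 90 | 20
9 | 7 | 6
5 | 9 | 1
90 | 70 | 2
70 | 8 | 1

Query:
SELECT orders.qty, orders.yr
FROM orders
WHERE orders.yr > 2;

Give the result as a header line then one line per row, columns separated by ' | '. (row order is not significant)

After WHERE (1 rows):
orders.dept | orders.owner | orders.qty | orders.yr
ops | dave | 6 | 5
After SELECT (1 rows):
orders.qty | orders.yr
6 | 5

== RESULT ==
orders.qty | orders.yr
6 | 5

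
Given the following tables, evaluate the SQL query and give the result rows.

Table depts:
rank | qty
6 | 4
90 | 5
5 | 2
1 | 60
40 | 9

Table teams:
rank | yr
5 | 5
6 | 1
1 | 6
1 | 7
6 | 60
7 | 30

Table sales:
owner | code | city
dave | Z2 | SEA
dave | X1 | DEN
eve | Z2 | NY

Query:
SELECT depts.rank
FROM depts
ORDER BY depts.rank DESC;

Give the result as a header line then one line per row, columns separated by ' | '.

== RESULT ==
depts.rank
90
40
6
5
1

Derivation:
After SELECT (5 rows):
depts.rank
6
90
5
1
40
After ORDER BY (5 rows):
depts.rank
90
40
6
5
1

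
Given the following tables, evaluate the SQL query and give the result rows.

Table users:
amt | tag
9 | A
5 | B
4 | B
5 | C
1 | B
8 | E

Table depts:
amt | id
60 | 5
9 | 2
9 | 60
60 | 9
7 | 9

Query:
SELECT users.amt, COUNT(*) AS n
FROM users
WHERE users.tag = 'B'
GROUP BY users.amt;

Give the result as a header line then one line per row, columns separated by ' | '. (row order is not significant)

After WHERE (3 rows):
users.amt | users.tag
5 | B
4 | B
1 | B
After GROUP BY (3 rows):
users.amt | n
5 | 1
4 | 1
1 | 1

== RESULT ==
users.amt | n
5 | 1
4 | 1
1 | 1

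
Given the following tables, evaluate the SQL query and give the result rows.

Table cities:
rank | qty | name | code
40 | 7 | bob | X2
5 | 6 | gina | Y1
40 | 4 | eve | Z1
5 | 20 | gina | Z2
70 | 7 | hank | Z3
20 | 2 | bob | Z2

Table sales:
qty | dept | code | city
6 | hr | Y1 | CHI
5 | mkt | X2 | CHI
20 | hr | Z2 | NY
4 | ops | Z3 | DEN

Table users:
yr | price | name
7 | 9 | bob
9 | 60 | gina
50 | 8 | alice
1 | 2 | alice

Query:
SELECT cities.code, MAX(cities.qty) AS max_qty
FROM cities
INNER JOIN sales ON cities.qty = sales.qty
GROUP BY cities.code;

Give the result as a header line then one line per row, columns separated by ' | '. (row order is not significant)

After JOIN sales (3 rows):
cities.rank | cities.qty | cities.name | cities.code | sales.qty | sales.dept | sales.code | sales.city
5 | 6 | gina | Y1 | 6 | hr | Y1 | CHI
40 | 4 | eve | Z1 | 4 | ops | Z3 | DEN
5 | 20 | gina | Z2 | 20 | hr | Z2 | NY
After GROUP BY (3 rows):
cities.code | max_qty
Y1 | 6
Z1 | 4
Z2 | 20

== RESULT ==
cities.code | max_qty
Y1 | 6
Z1 | 4
Z2 | 20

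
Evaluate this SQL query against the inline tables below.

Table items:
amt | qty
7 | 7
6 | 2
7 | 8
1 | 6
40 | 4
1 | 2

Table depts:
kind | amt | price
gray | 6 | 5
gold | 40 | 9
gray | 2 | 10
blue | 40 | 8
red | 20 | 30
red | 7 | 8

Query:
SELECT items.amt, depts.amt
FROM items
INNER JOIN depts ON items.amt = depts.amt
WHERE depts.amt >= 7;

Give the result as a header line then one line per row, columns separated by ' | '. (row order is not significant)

== RESULT ==
items.amt | depts.amt
7 | 7
7 | 7
40 | 40
40 | 40

Derivation:
After JOIN depts (5 rows):
items.amt | items.qty | depts.kind | depts.amt | depts.price
7 | 7 | red | 7 | 8
6 | 2 | gray | 6 | 5
7 | 8 | red | 7 | 8
40 | 4 | gold | 40 | 9
40 | 4 | blue | 40 | 8
After WHERE (4 rows):
items.amt | items.qty | depts.kind | depts.amt | depts.price
7 | 7 | red | 7 | 8
7 | 8 | red | 7 | 8
40 | 4 | gold | 40 | 9
40 | 4 | blue | 40 | 8
After SELECT (4 rows):
items.amt | depts.amt
7 | 7
7 | 7
40 | 40
40 | 40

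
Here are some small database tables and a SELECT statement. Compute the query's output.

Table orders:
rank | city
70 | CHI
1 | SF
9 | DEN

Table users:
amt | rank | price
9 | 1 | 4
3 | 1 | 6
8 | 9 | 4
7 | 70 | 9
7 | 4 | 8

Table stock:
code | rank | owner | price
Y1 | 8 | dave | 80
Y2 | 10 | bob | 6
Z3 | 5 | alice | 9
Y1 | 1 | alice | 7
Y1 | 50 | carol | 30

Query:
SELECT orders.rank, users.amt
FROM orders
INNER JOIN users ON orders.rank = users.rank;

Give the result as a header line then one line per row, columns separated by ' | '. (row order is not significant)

== RESULT ==
orders.rank | users.amt
70 | 7
1 | 9
1 | 3
9 | 8

Derivation:
After JOIN users (4 rows):
orders.rank | orders.city | users.amt | users.rank | users.price
70 | CHI | 7 | 70 | 9
1 | SF | 9 | 1 | 4
1 | SF | 3 | 1 | 6
9 | DEN | 8 | 9 | 4
After SELECT (4 rows):
orders.rank | users.amt
70 | 7
1 | 9
1 | 3
9 | 8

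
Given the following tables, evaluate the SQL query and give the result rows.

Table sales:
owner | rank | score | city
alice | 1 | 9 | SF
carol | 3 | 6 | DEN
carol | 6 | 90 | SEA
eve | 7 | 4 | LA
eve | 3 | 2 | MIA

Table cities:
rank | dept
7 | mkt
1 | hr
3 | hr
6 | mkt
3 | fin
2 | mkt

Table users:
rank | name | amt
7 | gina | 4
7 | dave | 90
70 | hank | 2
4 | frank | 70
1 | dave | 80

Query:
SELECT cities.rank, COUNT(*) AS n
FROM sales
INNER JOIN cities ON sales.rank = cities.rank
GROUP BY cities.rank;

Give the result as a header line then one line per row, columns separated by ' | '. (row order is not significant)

== RESULT ==
cities.rank | n
1 | 1
3 | 4
6 | 1
7 | 1

Derivation:
After JOIN cities (7 rows):
sales.owner | sales.rank | sales.score | sales.city | cities.rank | cities.dept
alice | 1 | 9 | SF | 1 | hr
carol | 3 | 6 | DEN | 3 | hr
carol | 3 | 6 | DEN | 3 | fin
carol | 6 | 90 | SEA | 6 | mkt
eve | 7 | 4 | LA | 7 | mkt
eve | 3 | 2 | MIA | 3 | hr
eve | 3 | 2 | MIA | 3 | fin
After GROUP BY (4 rows):
cities.rank | n
1 | 1
3 | 4
6 | 1
7 | 1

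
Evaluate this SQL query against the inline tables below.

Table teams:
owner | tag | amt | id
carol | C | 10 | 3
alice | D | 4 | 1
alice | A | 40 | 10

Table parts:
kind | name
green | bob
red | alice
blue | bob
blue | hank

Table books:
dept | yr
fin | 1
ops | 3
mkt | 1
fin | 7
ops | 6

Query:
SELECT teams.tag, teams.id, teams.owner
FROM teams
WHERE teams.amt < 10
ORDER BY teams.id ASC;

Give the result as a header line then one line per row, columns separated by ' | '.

After WHERE (1 rows):
teams.owner | teams.tag | teams.amt | teams.id
alice | D | 4 | 1
After SELECT (1 rows):
teams.tag | teams.id | teams.owner
D | 1 | alice
After ORDER BY (1 rows):
teams.tag | teams.id | teams.owner
D | 1 | alice

== RESULT ==
teams.tag | teams.id | teams.owner
D | 1 | alice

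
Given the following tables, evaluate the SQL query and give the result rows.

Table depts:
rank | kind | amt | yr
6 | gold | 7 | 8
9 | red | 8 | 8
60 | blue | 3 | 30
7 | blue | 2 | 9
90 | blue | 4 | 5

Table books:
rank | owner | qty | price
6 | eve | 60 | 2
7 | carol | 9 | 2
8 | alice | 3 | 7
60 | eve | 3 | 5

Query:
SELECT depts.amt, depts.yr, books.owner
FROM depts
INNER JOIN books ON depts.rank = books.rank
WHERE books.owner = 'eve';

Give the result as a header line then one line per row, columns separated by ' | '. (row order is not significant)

After JOIN books (3 rows):
depts.rank | depts.kind | depts.amt | depts.yr | books.rank | books.owner | books.qty | books.price
6 | gold | 7 | 8 | 6 | eve | 60 | 2
60 | blue | 3 | 30 | 60 | eve | 3 | 5
7 | blue | 2 | 9 | 7 | carol | 9 | 2
After WHERE (2 rows):
depts.rank | depts.kind | depts.amt | depts.yr | books.rank | books.owner | books.qty | books.price
6 | gold | 7 | 8 | 6 | eve | 60 | 2
60 | blue | 3 | 30 | 60 | eve | 3 | 5
After SELECT (2 rows):
depts.amt | depts.yr | books.owner
7 | 8 | eve
3 | 30 | eve

== RESULT ==
depts.amt | depts.yr | books.owner
7 | 8 | eve
3 | 30 | eve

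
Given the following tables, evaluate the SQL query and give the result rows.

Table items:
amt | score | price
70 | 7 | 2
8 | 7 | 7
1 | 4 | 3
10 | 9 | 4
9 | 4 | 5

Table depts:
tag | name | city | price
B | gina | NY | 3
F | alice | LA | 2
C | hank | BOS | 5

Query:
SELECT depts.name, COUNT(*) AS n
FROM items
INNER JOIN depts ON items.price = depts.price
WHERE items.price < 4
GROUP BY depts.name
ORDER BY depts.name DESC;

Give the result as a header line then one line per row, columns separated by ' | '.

== RESULT ==
depts.name | n
gina | 1
alice | 1

Derivation:
After JOIN depts (3 rows):
items.amt | items.score | items.price | depts.tag | depts.name | depts.city | depts.price
70 | 7 | 2 | F | alice | LA | 2
1 | 4 | 3 | B | gina | NY | 3
9 | 4 | 5 | C | hank | BOS | 5
After WHERE (2 rows):
items.amt | items.score | items.price | depts.tag | depts.name | depts.city | depts.price
70 | 7 | 2 | F | alice | LA | 2
1 | 4 | 3 | B | gina | NY | 3
After GROUP BY (2 rows):
depts.name | n
alice | 1
gina | 1
After ORDER BY (2 rows):
depts.name | n
gina | 1
alice | 1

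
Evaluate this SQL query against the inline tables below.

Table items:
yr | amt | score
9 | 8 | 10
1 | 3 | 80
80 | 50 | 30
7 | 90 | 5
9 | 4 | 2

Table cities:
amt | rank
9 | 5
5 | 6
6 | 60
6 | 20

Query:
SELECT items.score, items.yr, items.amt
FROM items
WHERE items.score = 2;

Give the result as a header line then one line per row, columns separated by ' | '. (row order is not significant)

== RESULT ==
items.score | items.yr | items.amt
2 | 9 | 4

Derivation:
After WHERE (1 rows):
items.yr | items.amt | items.score
9 | 4 | 2
After SELECT (1 rows):
items.score | items.yr | items.amt
2 | 9 | 4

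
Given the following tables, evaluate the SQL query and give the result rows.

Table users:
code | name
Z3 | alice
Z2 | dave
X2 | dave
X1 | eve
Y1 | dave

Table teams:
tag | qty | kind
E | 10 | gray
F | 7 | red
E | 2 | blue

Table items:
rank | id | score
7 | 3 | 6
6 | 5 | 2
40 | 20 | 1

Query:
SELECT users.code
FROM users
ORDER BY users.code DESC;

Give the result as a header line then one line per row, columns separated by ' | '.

After SELECT (5 rows):
users.code
Z3
Z2
X2
X1
Y1
After ORDER BY (5 rows):
users.code
Z3
Z2
Y1
X2
X1

== RESULT ==
users.code
Z3
Z2
Y1
X2
X1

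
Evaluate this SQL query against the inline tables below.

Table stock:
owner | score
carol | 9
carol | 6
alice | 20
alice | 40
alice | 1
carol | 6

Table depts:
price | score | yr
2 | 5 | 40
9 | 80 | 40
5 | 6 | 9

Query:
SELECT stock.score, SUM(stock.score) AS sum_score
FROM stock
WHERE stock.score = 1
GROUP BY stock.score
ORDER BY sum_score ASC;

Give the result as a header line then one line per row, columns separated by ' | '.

After WHERE (1 rows):
stock.owner | stock.score
alice | 1
After GROUP BY (1 rows):
stock.score | sum_score
1 | 1
After ORDER BY (1 rows):
stock.score | sum_score
1 | 1

== RESULT ==
stock.score | sum_score
1 | 1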